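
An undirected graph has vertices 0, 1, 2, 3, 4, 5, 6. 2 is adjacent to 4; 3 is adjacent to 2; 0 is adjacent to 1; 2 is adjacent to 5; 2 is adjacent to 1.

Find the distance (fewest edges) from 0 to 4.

3

Distance 0: 0.
Distance 1: 1.
Distance 2: 2.
Distance 3: 3, 4, 5 — contains 4.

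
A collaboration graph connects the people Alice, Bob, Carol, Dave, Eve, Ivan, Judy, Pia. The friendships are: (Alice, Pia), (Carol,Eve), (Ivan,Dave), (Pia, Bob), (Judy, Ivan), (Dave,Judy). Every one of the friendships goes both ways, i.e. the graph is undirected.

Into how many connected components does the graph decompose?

From Alice: component {Alice, Bob, Pia}.
From Carol: component {Carol, Eve}.
From Dave: component {Dave, Ivan, Judy}.
That's 3 components.

3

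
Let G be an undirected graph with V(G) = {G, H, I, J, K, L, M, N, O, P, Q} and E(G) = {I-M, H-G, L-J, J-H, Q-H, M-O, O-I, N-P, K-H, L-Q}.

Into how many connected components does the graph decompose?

From G: component {G, H, J, K, L, Q}.
From I: component {I, M, O}.
From N: component {N, P}.
That's 3 components.

3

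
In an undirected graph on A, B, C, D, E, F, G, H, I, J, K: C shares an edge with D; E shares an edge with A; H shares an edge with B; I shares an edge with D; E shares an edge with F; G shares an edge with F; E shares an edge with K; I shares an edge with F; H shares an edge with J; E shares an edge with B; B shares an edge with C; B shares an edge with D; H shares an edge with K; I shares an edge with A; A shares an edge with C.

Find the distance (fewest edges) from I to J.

Distance 0: I.
Distance 1: A, D, F.
Distance 2: B, C, E, G.
Distance 3: H, K.
Distance 4: J — contains J.

4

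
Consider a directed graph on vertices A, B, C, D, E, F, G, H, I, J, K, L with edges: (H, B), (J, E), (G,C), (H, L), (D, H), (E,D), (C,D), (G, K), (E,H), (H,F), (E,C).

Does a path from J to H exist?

Explore from J.
Distance 1: reach E.
Distance 2: reach C, D, H.
Found H.

Yes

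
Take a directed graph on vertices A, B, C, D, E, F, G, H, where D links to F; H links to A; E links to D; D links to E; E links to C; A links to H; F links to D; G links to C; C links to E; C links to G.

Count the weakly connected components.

From A: component {A, H}.
From B: component {B}.
From C: component {C, D, E, F, G}.
That's 3 components.

3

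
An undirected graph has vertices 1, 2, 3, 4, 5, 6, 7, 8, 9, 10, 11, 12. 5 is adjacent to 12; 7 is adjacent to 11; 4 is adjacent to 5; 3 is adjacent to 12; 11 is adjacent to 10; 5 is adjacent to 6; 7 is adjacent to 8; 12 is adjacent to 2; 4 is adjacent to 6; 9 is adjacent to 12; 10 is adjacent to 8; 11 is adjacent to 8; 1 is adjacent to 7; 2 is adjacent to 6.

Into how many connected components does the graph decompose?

2

From 1: component {1, 7, 8, 10, 11}.
From 2: component {2, 3, 4, 5, 6, 9, 12}.
That's 2 components.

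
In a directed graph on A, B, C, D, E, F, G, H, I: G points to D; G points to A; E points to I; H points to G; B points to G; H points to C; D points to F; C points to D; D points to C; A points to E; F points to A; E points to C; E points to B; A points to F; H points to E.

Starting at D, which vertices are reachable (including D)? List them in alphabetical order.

A, B, C, D, E, F, G, I

Start at D.
Its neighbours: C, F.
Then their neighbours: A.
Then next layer: E.
Then next layer: B, I.
Then next layer: G.
Nothing further is reachable.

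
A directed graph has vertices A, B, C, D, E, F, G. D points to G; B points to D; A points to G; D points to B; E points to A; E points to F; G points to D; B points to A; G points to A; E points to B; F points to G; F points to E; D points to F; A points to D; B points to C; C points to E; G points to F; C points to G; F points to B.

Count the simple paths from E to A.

10

E→A
E→B→A
E→B→C→G→A
E→B→D→F→G→A
E→B→D→G→A
E→F→B→A
E→F→B→C→G→A
E→F→B→D→G→A
E→F→G→A
E→F→G→D→B→A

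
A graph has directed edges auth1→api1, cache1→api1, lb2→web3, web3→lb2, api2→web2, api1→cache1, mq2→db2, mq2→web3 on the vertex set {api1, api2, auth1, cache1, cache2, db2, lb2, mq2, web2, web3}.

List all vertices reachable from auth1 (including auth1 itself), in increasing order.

Start at auth1.
Its neighbours: api1.
Then their neighbours: cache1.
Nothing further is reachable.

api1, auth1, cache1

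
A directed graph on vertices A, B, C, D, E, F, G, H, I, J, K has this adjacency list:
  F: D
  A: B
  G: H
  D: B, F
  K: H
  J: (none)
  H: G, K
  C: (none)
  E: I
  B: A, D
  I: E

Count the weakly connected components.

From A: component {A, B, D, F}.
From C: component {C}.
From E: component {E, I}.
From G: component {G, H, K}.
From J: component {J}.
That's 5 components.

5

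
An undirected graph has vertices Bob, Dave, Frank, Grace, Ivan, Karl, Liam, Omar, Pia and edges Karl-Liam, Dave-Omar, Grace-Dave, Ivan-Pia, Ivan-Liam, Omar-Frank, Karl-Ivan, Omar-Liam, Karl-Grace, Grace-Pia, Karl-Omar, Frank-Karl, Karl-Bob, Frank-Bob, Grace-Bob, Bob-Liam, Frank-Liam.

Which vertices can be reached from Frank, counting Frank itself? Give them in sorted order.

Start at Frank.
Its neighbours: Bob, Karl, Liam, Omar.
Then their neighbours: Dave, Grace, Ivan.
Then next layer: Pia.
Every vertex is now reached.

Bob, Dave, Frank, Grace, Ivan, Karl, Liam, Omar, Pia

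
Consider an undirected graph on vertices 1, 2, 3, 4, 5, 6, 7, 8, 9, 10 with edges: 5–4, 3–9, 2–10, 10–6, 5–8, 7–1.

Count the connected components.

From 1: component {1, 7}.
From 2: component {2, 6, 10}.
From 3: component {3, 9}.
From 4: component {4, 5, 8}.
That's 4 components.

4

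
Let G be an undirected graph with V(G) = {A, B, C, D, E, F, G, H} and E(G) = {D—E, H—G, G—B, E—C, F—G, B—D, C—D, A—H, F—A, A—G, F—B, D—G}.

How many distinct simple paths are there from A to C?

20

A–F–B–D–C
A–F–B–D–E–C
A–F–B–G–D–C
A–F–B–G–D–E–C
A–F–G–B–D–C
A–F–G–B–D–E–C
A–F–G–D–C
A–F–G–D–E–C
... and 12 more.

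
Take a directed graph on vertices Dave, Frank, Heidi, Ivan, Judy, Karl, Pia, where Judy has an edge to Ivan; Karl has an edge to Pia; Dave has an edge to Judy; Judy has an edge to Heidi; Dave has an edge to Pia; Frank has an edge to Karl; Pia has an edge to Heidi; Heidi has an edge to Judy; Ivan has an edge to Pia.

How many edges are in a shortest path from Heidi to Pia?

Distance 0: Heidi.
Distance 1: Judy.
Distance 2: Ivan.
Distance 3: Pia — contains Pia.

3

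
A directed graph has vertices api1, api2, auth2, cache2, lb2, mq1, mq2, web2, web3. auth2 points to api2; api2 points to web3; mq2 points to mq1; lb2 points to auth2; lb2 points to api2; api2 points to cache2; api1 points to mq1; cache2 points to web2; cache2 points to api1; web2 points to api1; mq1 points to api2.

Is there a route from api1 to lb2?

No

Explore from api1.
Distance 1: reach mq1.
Distance 2: reach api2.
Distance 3: reach cache2, web3.
Distance 4: reach web2.
The search from api1 is exhausted; no directed path reaches lb2.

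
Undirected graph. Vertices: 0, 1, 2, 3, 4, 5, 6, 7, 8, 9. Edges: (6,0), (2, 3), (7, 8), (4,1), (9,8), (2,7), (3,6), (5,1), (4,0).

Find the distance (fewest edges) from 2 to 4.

Distance 0: 2.
Distance 1: 3, 7.
Distance 2: 6, 8.
Distance 3: 0, 9.
Distance 4: 4 — contains 4.

4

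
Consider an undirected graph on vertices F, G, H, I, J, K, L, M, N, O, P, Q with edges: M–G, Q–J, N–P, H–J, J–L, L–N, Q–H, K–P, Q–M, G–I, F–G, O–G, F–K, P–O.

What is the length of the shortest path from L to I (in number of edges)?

5

Distance 0: L.
Distance 1: J, N.
Distance 2: H, P, Q.
Distance 3: K, M, O.
Distance 4: F, G.
Distance 5: I — contains I.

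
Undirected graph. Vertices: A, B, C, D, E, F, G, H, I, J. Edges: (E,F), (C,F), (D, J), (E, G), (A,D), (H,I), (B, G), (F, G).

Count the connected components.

3

From A: component {A, D, J}.
From B: component {B, C, E, F, G}.
From H: component {H, I}.
That's 3 components.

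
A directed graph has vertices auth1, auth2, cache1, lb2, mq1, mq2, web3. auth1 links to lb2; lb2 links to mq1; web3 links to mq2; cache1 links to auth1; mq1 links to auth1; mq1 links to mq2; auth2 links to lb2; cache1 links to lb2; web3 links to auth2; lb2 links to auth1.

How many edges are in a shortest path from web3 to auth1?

3

Distance 0: web3.
Distance 1: auth2, mq2.
Distance 2: lb2.
Distance 3: auth1, mq1 — contains auth1.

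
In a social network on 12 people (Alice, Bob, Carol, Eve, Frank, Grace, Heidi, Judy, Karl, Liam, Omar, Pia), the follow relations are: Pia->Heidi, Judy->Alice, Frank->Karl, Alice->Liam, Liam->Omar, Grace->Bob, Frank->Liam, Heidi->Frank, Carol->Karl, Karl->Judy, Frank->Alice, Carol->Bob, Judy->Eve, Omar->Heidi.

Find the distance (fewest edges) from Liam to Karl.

Distance 0: Liam.
Distance 1: Omar.
Distance 2: Heidi.
Distance 3: Frank.
Distance 4: Alice, Karl — contains Karl.

4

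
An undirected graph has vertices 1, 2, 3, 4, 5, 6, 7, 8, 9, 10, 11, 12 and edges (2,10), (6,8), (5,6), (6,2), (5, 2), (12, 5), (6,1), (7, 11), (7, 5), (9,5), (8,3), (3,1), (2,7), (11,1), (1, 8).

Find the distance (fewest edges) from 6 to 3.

Distance 0: 6.
Distance 1: 1, 2, 5, 8.
Distance 2: 3, 7, 9, 10, 11, 12 — contains 3.

2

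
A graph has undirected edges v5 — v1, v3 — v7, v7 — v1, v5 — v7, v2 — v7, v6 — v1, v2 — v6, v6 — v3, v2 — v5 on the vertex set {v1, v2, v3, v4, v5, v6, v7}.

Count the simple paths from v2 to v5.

v2–v5
v2–v6–v1–v5
v2–v6–v1–v7–v5
v2–v6–v3–v7–v1–v5
v2–v6–v3–v7–v5
v2–v7–v1–v5
v2–v7–v3–v6–v1–v5
v2–v7–v5

8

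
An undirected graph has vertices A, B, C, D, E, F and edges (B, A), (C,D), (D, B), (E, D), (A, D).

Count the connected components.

2

From A: component {A, B, C, D, E}.
From F: component {F}.
That's 2 components.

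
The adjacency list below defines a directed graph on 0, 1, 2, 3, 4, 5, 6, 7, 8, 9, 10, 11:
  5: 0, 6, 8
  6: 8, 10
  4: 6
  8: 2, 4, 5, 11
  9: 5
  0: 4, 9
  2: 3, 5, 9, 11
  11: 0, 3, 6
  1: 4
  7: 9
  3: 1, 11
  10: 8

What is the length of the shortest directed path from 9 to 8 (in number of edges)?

2

Distance 0: 9.
Distance 1: 5.
Distance 2: 0, 6, 8 — contains 8.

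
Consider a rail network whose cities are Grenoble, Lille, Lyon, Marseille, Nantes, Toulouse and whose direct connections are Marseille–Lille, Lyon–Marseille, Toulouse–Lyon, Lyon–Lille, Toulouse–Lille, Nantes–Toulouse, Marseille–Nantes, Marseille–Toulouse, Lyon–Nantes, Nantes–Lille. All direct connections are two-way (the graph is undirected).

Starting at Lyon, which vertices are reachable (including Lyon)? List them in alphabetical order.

Start at Lyon.
Its neighbours: Lille, Marseille, Nantes, Toulouse.
Nothing further is reachable.

Lille, Lyon, Marseille, Nantes, Toulouse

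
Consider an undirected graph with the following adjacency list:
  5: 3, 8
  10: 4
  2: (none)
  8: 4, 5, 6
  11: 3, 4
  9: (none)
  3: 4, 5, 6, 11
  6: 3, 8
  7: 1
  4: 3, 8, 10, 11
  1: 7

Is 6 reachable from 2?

No

2 has no edges, so nothing is reachable from it.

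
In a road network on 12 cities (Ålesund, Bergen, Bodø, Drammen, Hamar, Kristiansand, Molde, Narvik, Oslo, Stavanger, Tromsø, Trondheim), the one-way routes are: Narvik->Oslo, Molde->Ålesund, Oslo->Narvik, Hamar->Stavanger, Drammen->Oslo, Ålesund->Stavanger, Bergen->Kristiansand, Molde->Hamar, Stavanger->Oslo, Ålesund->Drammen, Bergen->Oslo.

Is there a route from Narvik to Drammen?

Explore from Narvik.
Distance 1: reach Oslo.
The search from Narvik is exhausted; no directed path reaches Drammen.

No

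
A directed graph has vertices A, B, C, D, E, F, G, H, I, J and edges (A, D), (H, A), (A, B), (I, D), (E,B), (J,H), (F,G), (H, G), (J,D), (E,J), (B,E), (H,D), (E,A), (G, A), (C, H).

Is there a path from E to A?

Explore from E.
Distance 1: reach A, B, J.
Found A.

Yes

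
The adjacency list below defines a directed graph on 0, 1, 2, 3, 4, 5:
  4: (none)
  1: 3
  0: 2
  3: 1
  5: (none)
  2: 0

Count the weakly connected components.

4

From 0: component {0, 2}.
From 1: component {1, 3}.
From 4: component {4}.
From 5: component {5}.
That's 4 components.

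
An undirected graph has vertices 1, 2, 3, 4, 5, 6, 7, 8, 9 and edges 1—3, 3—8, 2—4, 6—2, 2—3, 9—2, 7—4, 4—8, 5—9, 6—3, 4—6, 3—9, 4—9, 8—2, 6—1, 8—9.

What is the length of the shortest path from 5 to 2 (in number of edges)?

Distance 0: 5.
Distance 1: 9.
Distance 2: 2, 3, 4, 8 — contains 2.

2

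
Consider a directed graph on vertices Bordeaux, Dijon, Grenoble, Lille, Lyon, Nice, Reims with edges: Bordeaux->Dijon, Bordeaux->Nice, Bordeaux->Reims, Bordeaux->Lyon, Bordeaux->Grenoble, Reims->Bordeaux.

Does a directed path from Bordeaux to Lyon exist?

Explore from Bordeaux.
Distance 1: reach Dijon, Grenoble, Lyon, Nice, Reims.
Found Lyon.

Yes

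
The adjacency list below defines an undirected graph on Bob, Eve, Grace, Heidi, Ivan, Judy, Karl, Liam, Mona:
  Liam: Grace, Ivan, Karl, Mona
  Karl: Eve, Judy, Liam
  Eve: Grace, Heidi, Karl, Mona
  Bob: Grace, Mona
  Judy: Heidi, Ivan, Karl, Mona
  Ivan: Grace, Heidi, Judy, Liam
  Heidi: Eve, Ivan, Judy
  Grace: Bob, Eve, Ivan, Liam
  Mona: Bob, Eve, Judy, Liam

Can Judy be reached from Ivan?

Explore from Ivan.
Distance 1: reach Grace, Heidi, Judy, Liam.
Found Judy.

Yes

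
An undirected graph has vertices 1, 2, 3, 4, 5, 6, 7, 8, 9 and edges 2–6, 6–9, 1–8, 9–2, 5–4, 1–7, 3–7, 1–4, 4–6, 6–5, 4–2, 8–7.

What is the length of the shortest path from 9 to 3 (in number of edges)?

Distance 0: 9.
Distance 1: 2, 6.
Distance 2: 4, 5.
Distance 3: 1.
Distance 4: 7, 8.
Distance 5: 3 — contains 3.

5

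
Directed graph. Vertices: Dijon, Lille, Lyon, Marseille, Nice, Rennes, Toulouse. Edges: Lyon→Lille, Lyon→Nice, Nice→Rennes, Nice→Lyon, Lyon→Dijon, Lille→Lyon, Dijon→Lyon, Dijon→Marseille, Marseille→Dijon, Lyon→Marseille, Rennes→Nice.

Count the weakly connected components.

2

From Dijon: component {Dijon, Lille, Lyon, Marseille, Nice, Rennes}.
From Toulouse: component {Toulouse}.
That's 2 components.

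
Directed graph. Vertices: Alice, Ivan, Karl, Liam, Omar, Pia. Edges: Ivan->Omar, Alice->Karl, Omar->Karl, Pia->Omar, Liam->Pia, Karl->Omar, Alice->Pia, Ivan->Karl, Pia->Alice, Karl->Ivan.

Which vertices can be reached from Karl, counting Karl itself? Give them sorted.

Start at Karl.
Its neighbours: Ivan, Omar.
Nothing further is reachable.

Ivan, Karl, Omar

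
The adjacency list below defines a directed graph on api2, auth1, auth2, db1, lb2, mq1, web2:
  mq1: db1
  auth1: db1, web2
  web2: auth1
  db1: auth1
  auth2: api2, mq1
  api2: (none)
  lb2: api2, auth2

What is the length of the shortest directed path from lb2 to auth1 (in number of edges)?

Distance 0: lb2.
Distance 1: api2, auth2.
Distance 2: mq1.
Distance 3: db1.
Distance 4: auth1 — contains auth1.

4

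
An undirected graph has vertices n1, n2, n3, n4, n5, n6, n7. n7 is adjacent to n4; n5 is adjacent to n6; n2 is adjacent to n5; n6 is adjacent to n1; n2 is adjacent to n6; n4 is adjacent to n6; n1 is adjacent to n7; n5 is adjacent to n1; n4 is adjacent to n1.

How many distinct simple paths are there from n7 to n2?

13

n7–n1–n4–n6–n2
n7–n1–n4–n6–n5–n2
n7–n1–n5–n2
n7–n1–n5–n6–n2
n7–n1–n6–n2
n7–n1–n6–n5–n2
n7–n4–n1–n5–n2
n7–n4–n1–n5–n6–n2
n7–n4–n1–n6–n2
n7–n4–n1–n6–n5–n2
n7–n4–n6–n1–n5–n2
n7–n4–n6–n2
n7–n4–n6–n5–n2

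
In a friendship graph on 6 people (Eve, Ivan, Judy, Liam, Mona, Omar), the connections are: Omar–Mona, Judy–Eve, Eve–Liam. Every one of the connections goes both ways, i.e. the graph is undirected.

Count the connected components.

From Eve: component {Eve, Judy, Liam}.
From Ivan: component {Ivan}.
From Mona: component {Mona, Omar}.
That's 3 components.

3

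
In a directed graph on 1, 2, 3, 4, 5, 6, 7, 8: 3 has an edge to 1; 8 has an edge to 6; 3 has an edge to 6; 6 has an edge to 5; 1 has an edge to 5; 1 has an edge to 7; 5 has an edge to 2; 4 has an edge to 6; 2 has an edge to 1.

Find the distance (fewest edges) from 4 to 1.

4

Distance 0: 4.
Distance 1: 6.
Distance 2: 5.
Distance 3: 2.
Distance 4: 1 — contains 1.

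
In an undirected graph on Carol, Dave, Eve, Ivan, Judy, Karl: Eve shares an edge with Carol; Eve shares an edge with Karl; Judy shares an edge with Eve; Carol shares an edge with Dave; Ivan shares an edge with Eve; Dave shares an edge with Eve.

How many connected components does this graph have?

From Carol: component {Carol, Dave, Eve, Ivan, Judy, Karl}.
That's 1 component.

1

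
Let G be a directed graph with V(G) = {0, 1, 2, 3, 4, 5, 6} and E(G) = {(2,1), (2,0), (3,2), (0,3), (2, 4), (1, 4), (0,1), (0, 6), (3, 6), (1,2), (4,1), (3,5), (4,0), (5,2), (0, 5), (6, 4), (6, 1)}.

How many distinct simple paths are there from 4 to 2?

4→0→1→2
4→0→3→2
4→0→3→5→2
4→0→3→6→1→2
4→0→5→2
4→0→6→1→2
4→1→2

7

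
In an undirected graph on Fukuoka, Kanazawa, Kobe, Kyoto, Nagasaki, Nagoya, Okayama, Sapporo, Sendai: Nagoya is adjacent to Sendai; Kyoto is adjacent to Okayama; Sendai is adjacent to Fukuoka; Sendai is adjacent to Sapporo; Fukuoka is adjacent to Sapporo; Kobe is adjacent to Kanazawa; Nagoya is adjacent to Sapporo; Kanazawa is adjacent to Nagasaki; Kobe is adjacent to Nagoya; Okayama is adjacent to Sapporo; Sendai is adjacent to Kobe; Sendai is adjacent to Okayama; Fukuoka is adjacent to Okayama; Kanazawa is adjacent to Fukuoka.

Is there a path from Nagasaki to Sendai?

Explore from Nagasaki.
Distance 1: reach Kanazawa.
Distance 2: reach Fukuoka, Kobe.
Distance 3: reach Nagoya, Okayama, Sapporo, Sendai.
Found Sendai.

Yes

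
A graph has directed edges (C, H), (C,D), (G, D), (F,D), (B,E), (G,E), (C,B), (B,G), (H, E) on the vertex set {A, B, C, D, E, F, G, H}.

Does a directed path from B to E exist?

Yes

Explore from B.
Distance 1: reach E, G.
Found E.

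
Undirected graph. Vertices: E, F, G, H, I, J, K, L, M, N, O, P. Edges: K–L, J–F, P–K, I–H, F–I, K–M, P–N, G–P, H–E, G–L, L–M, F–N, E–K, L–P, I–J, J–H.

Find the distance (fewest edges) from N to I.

Distance 0: N.
Distance 1: F, P.
Distance 2: G, I, J, K, L — contains I.

2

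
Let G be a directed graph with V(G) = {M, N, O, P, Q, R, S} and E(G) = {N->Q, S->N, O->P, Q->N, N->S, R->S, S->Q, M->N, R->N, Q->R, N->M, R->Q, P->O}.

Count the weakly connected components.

From M: component {M, N, Q, R, S}.
From O: component {O, P}.
That's 2 components.

2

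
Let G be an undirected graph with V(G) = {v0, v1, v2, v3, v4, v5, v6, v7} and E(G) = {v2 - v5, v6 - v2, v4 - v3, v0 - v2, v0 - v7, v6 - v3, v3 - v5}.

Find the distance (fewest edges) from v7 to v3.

Distance 0: v7.
Distance 1: v0.
Distance 2: v2.
Distance 3: v5, v6.
Distance 4: v3 — contains v3.

4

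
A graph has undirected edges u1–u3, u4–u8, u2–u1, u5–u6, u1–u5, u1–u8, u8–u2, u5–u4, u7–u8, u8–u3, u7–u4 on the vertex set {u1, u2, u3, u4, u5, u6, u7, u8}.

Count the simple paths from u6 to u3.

9

u6–u5–u1–u2–u8–u3
u6–u5–u1–u3
u6–u5–u1–u8–u3
u6–u5–u4–u7–u8–u1–u3
u6–u5–u4–u7–u8–u2–u1–u3
u6–u5–u4–u7–u8–u3
u6–u5–u4–u8–u1–u3
u6–u5–u4–u8–u2–u1–u3
u6–u5–u4–u8–u3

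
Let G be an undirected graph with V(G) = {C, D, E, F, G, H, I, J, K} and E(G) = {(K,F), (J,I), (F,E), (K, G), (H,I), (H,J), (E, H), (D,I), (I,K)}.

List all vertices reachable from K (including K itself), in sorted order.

Start at K.
Its neighbours: F, G, I.
Then their neighbours: D, E, H, J.
Nothing further is reachable.

D, E, F, G, H, I, J, K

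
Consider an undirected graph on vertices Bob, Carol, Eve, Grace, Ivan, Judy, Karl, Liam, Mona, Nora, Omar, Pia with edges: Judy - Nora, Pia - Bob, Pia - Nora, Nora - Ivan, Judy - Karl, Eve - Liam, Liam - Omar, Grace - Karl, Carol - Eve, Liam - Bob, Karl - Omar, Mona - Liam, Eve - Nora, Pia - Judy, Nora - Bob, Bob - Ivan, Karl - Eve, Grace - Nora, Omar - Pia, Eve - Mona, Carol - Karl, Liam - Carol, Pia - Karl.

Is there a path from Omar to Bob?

Yes

Explore from Omar.
Distance 1: reach Karl, Liam, Pia.
Distance 2: reach Bob, Carol, Eve, Grace, Judy, Mona, Nora.
Found Bob.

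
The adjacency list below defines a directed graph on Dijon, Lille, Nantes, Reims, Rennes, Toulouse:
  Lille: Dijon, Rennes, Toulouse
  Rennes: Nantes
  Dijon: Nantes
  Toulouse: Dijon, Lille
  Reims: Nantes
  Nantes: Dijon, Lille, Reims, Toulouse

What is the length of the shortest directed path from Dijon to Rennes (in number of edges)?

3

Distance 0: Dijon.
Distance 1: Nantes.
Distance 2: Lille, Reims, Toulouse.
Distance 3: Rennes — contains Rennes.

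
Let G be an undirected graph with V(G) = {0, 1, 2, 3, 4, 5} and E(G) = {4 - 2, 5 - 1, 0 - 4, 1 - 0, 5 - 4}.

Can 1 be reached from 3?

No

3 has no edges, so nothing is reachable from it.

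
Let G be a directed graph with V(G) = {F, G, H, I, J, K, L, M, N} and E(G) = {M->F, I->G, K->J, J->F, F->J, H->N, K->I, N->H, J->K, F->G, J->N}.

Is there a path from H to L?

Explore from H.
Distance 1: reach N.
The search from H is exhausted; no directed path reaches L.

No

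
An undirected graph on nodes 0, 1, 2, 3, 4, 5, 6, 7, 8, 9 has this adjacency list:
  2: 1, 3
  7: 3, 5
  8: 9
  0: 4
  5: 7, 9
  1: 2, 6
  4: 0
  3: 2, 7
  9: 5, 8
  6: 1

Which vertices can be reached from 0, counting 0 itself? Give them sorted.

Start at 0.
Its neighbours: 4.
Nothing further is reachable.

0, 4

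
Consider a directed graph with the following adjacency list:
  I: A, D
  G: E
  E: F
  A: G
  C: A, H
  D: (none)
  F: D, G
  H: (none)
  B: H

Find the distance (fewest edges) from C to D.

5

Distance 0: C.
Distance 1: A, H.
Distance 2: G.
Distance 3: E.
Distance 4: F.
Distance 5: D — contains D.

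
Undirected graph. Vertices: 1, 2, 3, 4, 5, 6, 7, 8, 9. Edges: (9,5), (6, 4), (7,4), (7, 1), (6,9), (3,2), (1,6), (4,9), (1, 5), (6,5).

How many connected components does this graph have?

3

From 1: component {1, 4, 5, 6, 7, 9}.
From 2: component {2, 3}.
From 8: component {8}.
That's 3 components.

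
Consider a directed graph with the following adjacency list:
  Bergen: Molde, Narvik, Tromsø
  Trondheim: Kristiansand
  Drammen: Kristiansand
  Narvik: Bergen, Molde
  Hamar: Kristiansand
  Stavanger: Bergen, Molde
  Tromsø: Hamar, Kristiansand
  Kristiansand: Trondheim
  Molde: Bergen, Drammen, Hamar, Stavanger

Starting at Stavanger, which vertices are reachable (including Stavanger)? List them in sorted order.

Bergen, Drammen, Hamar, Kristiansand, Molde, Narvik, Stavanger, Tromsø, Trondheim

Start at Stavanger.
Its neighbours: Bergen, Molde.
Then their neighbours: Drammen, Hamar, Narvik, Tromsø.
Then next layer: Kristiansand.
Then next layer: Trondheim.
Every vertex is now reached.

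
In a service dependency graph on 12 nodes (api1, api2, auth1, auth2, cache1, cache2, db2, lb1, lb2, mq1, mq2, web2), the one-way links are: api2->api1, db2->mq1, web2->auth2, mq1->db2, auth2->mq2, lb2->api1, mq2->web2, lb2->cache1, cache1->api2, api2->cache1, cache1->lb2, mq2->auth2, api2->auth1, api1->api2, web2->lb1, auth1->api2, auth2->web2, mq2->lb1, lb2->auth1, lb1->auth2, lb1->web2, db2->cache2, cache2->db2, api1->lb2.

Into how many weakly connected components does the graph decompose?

From api1: component {api1, api2, auth1, cache1, lb2}.
From auth2: component {auth2, lb1, mq2, web2}.
From cache2: component {cache2, db2, mq1}.
That's 3 components.

3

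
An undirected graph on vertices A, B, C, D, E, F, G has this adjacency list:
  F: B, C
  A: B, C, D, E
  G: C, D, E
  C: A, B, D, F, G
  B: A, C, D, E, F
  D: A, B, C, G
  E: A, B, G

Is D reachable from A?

Yes

Explore from A.
Distance 1: reach B, C, D, E.
Found D.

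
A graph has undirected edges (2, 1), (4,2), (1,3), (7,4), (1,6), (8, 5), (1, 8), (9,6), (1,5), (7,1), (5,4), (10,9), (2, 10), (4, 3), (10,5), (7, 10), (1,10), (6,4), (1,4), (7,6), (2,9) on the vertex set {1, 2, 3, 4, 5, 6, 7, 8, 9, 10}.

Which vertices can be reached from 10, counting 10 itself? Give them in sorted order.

1, 2, 3, 4, 5, 6, 7, 8, 9, 10

Start at 10.
Its neighbours: 1, 2, 5, 7, 9.
Then their neighbours: 3, 4, 6, 8.
Every vertex is now reached.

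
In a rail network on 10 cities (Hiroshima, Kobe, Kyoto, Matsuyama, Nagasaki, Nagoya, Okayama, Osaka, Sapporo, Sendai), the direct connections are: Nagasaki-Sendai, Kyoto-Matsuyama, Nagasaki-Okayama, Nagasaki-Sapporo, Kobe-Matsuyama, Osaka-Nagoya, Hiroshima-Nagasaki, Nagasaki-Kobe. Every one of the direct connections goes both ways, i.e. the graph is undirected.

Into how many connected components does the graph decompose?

From Hiroshima: component {Hiroshima, Kobe, Kyoto, Matsuyama, Nagasaki, Okayama, Sapporo, Sendai}.
From Nagoya: component {Nagoya, Osaka}.
That's 2 components.

2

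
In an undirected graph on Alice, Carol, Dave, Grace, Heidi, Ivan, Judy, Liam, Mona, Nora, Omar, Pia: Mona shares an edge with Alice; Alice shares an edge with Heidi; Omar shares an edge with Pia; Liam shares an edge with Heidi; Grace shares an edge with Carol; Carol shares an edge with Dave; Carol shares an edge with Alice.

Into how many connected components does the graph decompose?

From Alice: component {Alice, Carol, Dave, Grace, Heidi, Liam, Mona}.
From Ivan: component {Ivan}.
From Judy: component {Judy}.
From Nora: component {Nora}.
From Omar: component {Omar, Pia}.
That's 5 components.

5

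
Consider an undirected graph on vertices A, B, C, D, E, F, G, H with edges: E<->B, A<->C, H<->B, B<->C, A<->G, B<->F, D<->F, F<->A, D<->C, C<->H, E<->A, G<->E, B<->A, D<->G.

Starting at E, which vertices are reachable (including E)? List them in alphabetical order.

A, B, C, D, E, F, G, H

Start at E.
Its neighbours: A, B, G.
Then their neighbours: C, D, F, H.
Every vertex is now reached.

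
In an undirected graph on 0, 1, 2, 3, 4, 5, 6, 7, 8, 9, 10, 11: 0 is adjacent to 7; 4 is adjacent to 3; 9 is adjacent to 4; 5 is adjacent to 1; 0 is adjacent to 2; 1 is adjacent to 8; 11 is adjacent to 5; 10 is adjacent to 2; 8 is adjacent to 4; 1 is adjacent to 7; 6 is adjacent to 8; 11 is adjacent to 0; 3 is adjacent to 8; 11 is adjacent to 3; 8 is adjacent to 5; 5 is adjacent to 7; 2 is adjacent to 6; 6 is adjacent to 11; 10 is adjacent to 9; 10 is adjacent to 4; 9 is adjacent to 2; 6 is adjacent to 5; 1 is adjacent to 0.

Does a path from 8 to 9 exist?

Yes

Explore from 8.
Distance 1: reach 1, 3, 4, 5, 6.
Distance 2: reach 0, 2, 7, 9, 10, 11.
Found 9.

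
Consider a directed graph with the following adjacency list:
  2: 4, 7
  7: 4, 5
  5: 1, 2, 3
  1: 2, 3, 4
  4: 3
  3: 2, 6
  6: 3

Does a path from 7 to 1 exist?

Yes

Explore from 7.
Distance 1: reach 4, 5.
Distance 2: reach 1, 2, 3.
Found 1.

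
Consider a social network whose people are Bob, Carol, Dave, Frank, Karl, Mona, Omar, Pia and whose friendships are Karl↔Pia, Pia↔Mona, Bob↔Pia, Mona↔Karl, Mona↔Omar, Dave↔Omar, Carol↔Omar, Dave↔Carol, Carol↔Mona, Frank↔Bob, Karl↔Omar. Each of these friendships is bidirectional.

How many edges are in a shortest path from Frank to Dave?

5

Distance 0: Frank.
Distance 1: Bob.
Distance 2: Pia.
Distance 3: Karl, Mona.
Distance 4: Carol, Omar.
Distance 5: Dave — contains Dave.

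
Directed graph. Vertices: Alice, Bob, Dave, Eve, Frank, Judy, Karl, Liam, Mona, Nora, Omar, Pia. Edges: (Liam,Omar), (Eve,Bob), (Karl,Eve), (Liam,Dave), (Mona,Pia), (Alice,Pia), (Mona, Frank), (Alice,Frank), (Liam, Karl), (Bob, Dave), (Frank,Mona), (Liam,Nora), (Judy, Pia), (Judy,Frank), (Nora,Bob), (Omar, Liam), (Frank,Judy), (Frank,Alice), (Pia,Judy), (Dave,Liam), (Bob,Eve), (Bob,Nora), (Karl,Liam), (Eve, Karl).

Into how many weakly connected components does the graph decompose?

2

From Alice: component {Alice, Frank, Judy, Mona, Pia}.
From Bob: component {Bob, Dave, Eve, Karl, Liam, Nora, Omar}.
That's 2 components.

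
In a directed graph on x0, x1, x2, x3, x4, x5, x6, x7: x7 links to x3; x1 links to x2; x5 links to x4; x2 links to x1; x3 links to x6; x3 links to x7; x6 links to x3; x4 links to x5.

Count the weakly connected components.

4

From x0: component {x0}.
From x1: component {x1, x2}.
From x3: component {x3, x6, x7}.
From x4: component {x4, x5}.
That's 4 components.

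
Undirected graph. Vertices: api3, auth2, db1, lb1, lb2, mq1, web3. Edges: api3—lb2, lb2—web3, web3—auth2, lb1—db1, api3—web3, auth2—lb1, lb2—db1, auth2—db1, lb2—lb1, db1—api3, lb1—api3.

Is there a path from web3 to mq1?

Explore from web3.
Distance 1: reach api3, auth2, lb2.
Distance 2: reach db1, lb1.
The search is exhausted without reaching mq1; it lies in a different component.

No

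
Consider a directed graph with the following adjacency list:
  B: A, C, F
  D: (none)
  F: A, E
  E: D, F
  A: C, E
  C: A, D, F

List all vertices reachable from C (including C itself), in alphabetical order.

A, C, D, E, F

Start at C.
Its neighbours: A, D, F.
Then their neighbours: E.
Nothing further is reachable.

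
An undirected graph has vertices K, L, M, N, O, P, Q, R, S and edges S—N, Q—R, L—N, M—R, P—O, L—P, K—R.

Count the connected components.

2

From K: component {K, M, Q, R}.
From L: component {L, N, O, P, S}.
That's 2 components.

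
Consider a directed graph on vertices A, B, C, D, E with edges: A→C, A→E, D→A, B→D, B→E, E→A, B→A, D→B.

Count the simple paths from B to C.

3

B→A→C
B→D→A→C
B→E→A→C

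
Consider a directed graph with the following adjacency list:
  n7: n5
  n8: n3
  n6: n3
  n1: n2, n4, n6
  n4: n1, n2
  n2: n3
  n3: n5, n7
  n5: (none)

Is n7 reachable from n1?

Yes

Explore from n1.
Distance 1: reach n2, n4, n6.
Distance 2: reach n3.
Distance 3: reach n5, n7.
Found n7.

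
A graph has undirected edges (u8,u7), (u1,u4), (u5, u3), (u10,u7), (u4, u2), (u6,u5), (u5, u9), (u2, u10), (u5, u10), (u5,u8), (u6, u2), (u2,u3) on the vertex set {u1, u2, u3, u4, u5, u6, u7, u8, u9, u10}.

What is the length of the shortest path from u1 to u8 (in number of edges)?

5

Distance 0: u1.
Distance 1: u4.
Distance 2: u2.
Distance 3: u3, u6, u10.
Distance 4: u5, u7.
Distance 5: u8, u9 — contains u8.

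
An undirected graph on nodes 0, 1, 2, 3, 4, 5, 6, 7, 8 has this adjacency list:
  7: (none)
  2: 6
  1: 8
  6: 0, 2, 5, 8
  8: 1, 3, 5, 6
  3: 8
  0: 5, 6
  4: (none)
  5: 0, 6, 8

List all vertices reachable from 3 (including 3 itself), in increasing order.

0, 1, 2, 3, 5, 6, 8

Start at 3.
Its neighbours: 8.
Then their neighbours: 1, 5, 6.
Then next layer: 0, 2.
Nothing further is reachable.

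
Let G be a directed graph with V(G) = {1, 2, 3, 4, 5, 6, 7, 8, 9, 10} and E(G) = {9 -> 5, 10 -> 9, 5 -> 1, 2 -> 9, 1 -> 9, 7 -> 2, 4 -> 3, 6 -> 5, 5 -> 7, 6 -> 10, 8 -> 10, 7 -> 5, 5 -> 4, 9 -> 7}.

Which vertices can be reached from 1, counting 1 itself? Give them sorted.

Start at 1.
Its neighbours: 9.
Then their neighbours: 5, 7.
Then next layer: 2, 4.
Then next layer: 3.
Nothing further is reachable.

1, 2, 3, 4, 5, 7, 9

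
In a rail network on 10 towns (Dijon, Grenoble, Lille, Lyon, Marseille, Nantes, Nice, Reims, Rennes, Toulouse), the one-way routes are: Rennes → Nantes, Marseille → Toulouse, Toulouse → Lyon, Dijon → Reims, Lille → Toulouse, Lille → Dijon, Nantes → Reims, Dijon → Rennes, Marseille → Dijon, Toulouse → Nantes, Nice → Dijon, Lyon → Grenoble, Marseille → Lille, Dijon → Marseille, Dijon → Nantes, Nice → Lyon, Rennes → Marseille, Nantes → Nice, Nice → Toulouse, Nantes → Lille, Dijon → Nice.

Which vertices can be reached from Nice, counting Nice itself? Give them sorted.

Start at Nice.
Its neighbours: Dijon, Lyon, Toulouse.
Then their neighbours: Grenoble, Marseille, Nantes, Reims, Rennes.
Then next layer: Lille.
Every vertex is now reached.

Dijon, Grenoble, Lille, Lyon, Marseille, Nantes, Nice, Reims, Rennes, Toulouse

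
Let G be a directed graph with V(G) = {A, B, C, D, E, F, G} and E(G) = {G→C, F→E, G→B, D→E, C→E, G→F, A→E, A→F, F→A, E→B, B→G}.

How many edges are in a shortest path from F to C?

4

Distance 0: F.
Distance 1: A, E.
Distance 2: B.
Distance 3: G.
Distance 4: C — contains C.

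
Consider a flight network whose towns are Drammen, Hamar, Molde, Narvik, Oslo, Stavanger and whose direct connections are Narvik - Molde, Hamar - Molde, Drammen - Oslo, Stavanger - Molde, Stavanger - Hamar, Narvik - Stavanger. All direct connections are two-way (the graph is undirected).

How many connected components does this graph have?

From Drammen: component {Drammen, Oslo}.
From Hamar: component {Hamar, Molde, Narvik, Stavanger}.
That's 2 components.

2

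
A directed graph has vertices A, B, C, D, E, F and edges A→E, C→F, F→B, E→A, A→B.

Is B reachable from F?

Yes

Explore from F.
Distance 1: reach B.
Found B.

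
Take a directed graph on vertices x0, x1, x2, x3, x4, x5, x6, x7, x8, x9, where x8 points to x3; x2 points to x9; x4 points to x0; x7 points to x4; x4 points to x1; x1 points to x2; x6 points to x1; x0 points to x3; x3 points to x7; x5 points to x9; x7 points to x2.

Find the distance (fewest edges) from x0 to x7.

2

Distance 0: x0.
Distance 1: x3.
Distance 2: x7 — contains x7.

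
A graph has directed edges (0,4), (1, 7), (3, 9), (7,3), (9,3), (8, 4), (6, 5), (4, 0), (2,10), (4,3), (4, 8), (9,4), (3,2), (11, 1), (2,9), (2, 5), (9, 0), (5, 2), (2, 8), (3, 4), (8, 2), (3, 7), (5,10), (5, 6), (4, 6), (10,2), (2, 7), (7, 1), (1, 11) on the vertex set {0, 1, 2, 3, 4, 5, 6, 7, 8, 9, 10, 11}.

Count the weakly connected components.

1

From 0: component {0, 1, 2, 3, 4, 5, 6, 7, 8, 9, 10, 11}.
That's 1 component.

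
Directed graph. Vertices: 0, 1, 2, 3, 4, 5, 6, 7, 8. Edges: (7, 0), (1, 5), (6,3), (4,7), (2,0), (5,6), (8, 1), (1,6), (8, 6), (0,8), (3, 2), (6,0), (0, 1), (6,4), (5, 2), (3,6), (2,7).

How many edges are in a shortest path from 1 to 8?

3

Distance 0: 1.
Distance 1: 5, 6.
Distance 2: 0, 2, 3, 4.
Distance 3: 7, 8 — contains 8.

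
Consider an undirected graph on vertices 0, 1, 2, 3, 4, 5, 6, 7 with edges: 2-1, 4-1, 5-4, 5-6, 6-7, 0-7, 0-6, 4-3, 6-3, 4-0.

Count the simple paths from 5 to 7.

5–4–0–6–7
5–4–0–7
5–4–3–6–0–7
5–4–3–6–7
5–6–0–7
5–6–3–4–0–7
5–6–7

7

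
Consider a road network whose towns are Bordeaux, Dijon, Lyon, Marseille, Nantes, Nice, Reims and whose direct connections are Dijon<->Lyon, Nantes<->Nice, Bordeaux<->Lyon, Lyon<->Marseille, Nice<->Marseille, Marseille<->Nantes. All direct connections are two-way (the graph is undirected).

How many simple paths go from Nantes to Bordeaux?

2

Nantes–Marseille–Lyon–Bordeaux
Nantes–Nice–Marseille–Lyon–Bordeaux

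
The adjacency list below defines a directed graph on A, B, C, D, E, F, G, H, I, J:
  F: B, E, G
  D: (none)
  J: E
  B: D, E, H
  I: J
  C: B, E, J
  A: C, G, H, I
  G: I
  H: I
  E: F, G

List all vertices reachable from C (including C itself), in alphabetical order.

B, C, D, E, F, G, H, I, J

Start at C.
Its neighbours: B, E, J.
Then their neighbours: D, F, G, H.
Then next layer: I.
Nothing further is reachable.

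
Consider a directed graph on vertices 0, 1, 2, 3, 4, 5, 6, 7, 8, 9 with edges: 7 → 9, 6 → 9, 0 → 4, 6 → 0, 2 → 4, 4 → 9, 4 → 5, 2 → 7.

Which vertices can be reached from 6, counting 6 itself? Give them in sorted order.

Start at 6.
Its neighbours: 0, 9.
Then their neighbours: 4.
Then next layer: 5.
Nothing further is reachable.

0, 4, 5, 6, 9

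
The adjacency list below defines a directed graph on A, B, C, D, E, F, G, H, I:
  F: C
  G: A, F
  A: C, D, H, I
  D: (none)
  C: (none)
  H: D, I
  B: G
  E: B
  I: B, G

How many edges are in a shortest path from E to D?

Distance 0: E.
Distance 1: B.
Distance 2: G.
Distance 3: A, F.
Distance 4: C, D, H, I — contains D.

4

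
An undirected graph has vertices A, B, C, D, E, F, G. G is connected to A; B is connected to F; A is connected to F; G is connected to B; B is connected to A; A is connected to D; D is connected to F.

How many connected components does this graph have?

3

From A: component {A, B, D, F, G}.
From C: component {C}.
From E: component {E}.
That's 3 components.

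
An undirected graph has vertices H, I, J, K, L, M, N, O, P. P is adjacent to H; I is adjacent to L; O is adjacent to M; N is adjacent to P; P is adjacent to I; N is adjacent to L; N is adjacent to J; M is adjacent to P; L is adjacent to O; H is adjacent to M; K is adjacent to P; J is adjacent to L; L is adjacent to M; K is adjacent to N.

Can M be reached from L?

Explore from L.
Distance 1: reach I, J, M, N, O.
Found M.

Yes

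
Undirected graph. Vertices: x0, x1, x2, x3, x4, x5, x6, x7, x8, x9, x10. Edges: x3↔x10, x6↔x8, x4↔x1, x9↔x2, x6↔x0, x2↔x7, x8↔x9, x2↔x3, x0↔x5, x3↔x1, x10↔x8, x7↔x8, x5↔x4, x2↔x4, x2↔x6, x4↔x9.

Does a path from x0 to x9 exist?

Explore from x0.
Distance 1: reach x5, x6.
Distance 2: reach x2, x4, x8.
Distance 3: reach x1, x3, x7, x9, x10.
Found x9.

Yes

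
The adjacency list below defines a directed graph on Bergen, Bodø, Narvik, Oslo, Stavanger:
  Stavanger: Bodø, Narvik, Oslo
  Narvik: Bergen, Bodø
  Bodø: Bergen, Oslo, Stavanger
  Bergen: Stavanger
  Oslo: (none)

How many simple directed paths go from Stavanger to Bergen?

3

Stavanger→Bodø→Bergen
Stavanger→Narvik→Bergen
Stavanger→Narvik→Bodø→Bergen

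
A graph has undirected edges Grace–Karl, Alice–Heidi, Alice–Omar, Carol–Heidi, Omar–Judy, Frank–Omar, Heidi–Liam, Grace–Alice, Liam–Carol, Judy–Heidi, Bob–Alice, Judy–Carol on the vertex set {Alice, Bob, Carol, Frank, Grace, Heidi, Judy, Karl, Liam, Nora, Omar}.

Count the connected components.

From Alice: component {Alice, Bob, Carol, Frank, Grace, Heidi, Judy, Karl, Liam, Omar}.
From Nora: component {Nora}.
That's 2 components.

2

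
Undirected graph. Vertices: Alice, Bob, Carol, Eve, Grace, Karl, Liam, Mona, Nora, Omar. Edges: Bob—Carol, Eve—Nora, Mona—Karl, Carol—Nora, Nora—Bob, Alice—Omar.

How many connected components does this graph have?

5

From Alice: component {Alice, Omar}.
From Bob: component {Bob, Carol, Eve, Nora}.
From Grace: component {Grace}.
From Karl: component {Karl, Mona}.
From Liam: component {Liam}.
That's 5 components.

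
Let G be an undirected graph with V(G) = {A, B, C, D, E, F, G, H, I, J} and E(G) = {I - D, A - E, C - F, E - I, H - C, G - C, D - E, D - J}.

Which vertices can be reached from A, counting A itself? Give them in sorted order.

A, D, E, I, J

Start at A.
Its neighbours: E.
Then their neighbours: D, I.
Then next layer: J.
Nothing further is reachable.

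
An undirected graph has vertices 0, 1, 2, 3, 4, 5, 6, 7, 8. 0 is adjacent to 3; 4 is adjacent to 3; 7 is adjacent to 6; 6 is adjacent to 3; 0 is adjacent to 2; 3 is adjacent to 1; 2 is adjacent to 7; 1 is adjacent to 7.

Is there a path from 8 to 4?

No

8 has no edges, so nothing is reachable from it.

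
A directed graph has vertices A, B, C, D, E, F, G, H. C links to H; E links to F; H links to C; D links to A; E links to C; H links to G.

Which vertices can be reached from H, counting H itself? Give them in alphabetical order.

Start at H.
Its neighbours: C, G.
Nothing further is reachable.

C, G, H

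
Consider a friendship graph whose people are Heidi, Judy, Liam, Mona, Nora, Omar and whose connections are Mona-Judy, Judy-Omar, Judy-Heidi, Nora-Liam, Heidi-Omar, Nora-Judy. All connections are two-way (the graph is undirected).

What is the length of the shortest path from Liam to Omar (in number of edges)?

Distance 0: Liam.
Distance 1: Nora.
Distance 2: Judy.
Distance 3: Heidi, Mona, Omar — contains Omar.

3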